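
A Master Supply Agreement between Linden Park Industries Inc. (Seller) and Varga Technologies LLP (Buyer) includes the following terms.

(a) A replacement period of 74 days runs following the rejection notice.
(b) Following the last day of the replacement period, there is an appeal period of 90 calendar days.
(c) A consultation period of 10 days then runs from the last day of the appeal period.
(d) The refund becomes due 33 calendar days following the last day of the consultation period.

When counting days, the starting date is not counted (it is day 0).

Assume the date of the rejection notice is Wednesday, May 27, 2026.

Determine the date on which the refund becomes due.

December 20, 2026

The last day of the replacement period: May 27, 2026 + 74 days = August 9, 2026.
The last day of the appeal period: August 9, 2026 + 90 days = November 7, 2026.
The last day of the consultation period: November 7, 2026 + 10 days = November 17, 2026.
The date on which the refund becomes due: 33 calendar days after November 17, 2026 is December 20, 2026.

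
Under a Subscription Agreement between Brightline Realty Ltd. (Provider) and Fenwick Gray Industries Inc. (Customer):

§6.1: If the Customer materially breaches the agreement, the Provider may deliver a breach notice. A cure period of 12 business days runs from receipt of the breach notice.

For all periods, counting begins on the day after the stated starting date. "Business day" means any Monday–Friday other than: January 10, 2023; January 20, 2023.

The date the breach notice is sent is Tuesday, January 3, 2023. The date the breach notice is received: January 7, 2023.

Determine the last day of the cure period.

January 26, 2023

The last day of the cure period: counting 12 business days from Saturday, January 7, 2023 (Jan 9, Jan 11, Jan 12, Jan 13, …, Jan 24, Jan 25, Jan 26, skipping weekends and the listed holidays on Jan 10, Jan 20) reaches Thursday, January 26, 2023.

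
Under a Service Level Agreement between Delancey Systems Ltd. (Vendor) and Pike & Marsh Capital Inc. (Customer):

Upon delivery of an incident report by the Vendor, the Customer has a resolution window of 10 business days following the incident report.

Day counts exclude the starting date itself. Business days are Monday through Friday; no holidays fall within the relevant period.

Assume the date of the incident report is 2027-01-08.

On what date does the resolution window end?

2027-01-22

From Friday, 2027-01-08, 10 business days (Jan 11, Jan 12, Jan 13, Jan 14, Jan 15, Jan 18, Jan 19, Jan 20, Jan 21, Jan 22, skipping weekends) brings us to Friday, 2027-01-22, which is the last day of the resolution window.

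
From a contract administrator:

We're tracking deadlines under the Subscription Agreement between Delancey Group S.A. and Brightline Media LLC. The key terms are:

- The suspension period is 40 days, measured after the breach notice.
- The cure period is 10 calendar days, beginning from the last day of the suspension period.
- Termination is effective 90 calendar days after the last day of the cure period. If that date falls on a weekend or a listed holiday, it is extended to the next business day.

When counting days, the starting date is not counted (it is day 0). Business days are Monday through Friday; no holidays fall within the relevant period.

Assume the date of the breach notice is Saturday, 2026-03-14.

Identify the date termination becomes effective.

2026-08-03

Adding 40 calendar days to 2026-03-14 gives 2026-04-23, which is the last day of the suspension period.
Adding 10 calendar days to 2026-04-23 gives 2026-05-03, which is the last day of the cure period.
The date termination becomes effective: 2026-05-03 + 90 days = 2026-08-01. That falls on a Saturday, so it rolls to the next business day, Monday, 2026-08-03.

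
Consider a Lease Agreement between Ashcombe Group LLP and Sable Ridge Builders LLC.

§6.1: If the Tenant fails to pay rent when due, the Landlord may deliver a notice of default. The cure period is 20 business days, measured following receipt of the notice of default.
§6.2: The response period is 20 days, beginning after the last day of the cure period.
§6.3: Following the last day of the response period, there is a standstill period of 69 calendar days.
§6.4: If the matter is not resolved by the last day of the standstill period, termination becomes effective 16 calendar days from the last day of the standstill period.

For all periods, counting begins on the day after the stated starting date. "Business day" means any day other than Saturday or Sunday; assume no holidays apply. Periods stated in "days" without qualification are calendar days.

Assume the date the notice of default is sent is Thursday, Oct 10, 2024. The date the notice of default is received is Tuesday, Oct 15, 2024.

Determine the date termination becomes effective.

The last day of the cure period: 20 business days after Tuesday, Oct 15, 2024, skipping weekends — Oct 16, Oct 17, Oct 18, Oct 21, …, Nov 8, Nov 11, Nov 12 — lands on Tuesday, Nov 12, 2024.
The last day of the response period: Nov 12, 2024 + 20 days = Dec 2, 2024.
Adding 69 calendar days to Dec 2, 2024 gives Feb 9, 2025, which is the last day of the standstill period.
Adding 16 calendar days to Feb 9, 2025 gives Feb 25, 2025, which is the date termination becomes effective.

Feb 25, 2025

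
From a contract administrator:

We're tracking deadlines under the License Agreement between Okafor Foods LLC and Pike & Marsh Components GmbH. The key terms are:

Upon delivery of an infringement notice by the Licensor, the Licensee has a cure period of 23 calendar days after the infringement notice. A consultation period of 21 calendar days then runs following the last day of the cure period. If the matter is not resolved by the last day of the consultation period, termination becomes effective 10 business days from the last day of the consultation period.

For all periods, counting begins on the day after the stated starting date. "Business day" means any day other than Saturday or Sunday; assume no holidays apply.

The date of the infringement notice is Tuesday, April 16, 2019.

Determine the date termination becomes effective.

The last day of the cure period: April 16, 2019 + 23 days = May 9, 2019.
The last day of the consultation period: 21 calendar days after May 9, 2019 is May 30, 2019.
From Thursday, May 30, 2019, 10 business days (May 31, Jun 3, Jun 4, Jun 5, Jun 6, Jun 7, Jun 10, Jun 11, Jun 12, Jun 13, skipping weekends) brings us to Thursday, June 13, 2019, which is the date termination becomes effective.

June 13, 2019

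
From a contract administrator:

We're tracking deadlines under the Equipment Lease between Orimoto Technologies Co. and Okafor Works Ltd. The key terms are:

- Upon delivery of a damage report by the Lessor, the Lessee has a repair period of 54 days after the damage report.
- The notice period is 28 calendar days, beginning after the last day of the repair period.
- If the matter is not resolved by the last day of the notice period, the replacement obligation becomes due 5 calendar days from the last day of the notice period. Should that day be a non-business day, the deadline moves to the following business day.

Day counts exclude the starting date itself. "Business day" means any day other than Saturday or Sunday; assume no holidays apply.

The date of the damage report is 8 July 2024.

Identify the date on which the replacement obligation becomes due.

The last day of the repair period: 8 July 2024 + 54 days = 31 August 2024.
Adding 28 calendar days to 31 August 2024 gives 28 September 2024, which is the last day of the notice period.
The date on which the replacement obligation becomes due: 5 calendar days after 28 September 2024 is 3 October 2024. 3 October 2024 is a Thursday, so no roll-forward applies.

3 October 2024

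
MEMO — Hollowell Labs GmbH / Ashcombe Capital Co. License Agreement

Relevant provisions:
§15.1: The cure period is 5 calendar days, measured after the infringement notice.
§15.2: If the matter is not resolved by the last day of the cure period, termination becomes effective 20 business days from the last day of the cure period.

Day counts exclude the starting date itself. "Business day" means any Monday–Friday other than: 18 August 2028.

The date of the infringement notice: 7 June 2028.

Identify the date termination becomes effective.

Adding 5 calendar days to 7 June 2028 gives 12 June 2028, which is the last day of the cure period.
The date termination becomes effective: 20 business days after Monday, 12 June 2028, skipping weekends — Jun 13, Jun 14, Jun 15, Jun 16, …, Jul 6, Jul 7, Jul 10 — lands on Monday, 10 July 2028.

10 July 2028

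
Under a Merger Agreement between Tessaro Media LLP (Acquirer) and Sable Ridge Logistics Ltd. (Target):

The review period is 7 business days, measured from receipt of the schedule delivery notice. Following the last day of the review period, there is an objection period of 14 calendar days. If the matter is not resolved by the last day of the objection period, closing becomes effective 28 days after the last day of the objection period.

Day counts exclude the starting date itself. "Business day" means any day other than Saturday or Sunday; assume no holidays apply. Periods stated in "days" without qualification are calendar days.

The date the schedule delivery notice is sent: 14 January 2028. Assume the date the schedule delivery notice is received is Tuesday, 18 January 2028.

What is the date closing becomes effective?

9 March 2028

From Tuesday, 18 January 2028, 7 business days (Jan 19, Jan 20, Jan 21, Jan 24, Jan 25, Jan 26, Jan 27, skipping weekends) brings us to Thursday, 27 January 2028, which is the last day of the review period.
The last day of the objection period: 14 calendar days after 27 January 2028 is 10 February 2028.
Adding 28 calendar days to 10 February 2028 gives 9 March 2028, which is the date closing becomes effective.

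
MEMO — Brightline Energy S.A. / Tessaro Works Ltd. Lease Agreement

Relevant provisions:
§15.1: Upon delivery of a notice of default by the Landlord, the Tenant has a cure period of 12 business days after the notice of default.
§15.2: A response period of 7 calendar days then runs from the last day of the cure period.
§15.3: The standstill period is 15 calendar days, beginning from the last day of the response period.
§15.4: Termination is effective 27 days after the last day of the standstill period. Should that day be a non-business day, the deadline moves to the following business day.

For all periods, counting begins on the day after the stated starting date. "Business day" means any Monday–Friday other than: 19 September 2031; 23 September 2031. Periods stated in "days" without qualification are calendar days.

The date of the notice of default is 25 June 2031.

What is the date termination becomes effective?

29 August 2031

The last day of the cure period: 12 business days after Wednesday, 25 June 2031, skipping weekends — Jun 26, Jun 27, Jun 30, Jul 1, …, Jul 9, Jul 10, Jul 11 — lands on Friday, 11 July 2031.
Adding 7 calendar days to 11 July 2031 gives 18 July 2031, which is the last day of the response period.
The last day of the standstill period: 15 calendar days after 18 July 2031 is 2 August 2031.
The date termination becomes effective: 2 August 2031 + 27 days = 29 August 2031. 29 August 2031 is a Friday and is not a listed holiday, so no roll-forward applies.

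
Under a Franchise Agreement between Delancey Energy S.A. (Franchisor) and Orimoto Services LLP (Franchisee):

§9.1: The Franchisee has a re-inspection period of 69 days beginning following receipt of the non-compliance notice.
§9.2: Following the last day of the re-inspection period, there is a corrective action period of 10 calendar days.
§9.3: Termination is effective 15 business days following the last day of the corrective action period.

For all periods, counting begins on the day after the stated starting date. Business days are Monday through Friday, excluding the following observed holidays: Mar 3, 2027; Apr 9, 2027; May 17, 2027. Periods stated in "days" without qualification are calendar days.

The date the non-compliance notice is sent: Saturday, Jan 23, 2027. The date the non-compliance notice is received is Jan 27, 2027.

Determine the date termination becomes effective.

May 7, 2027

The last day of the re-inspection period: Jan 27, 2027 + 69 days = Apr 6, 2027.
The last day of the corrective action period: Apr 6, 2027 + 10 days = Apr 16, 2027.
The date termination becomes effective: 15 business days after Friday, Apr 16, 2027, skipping weekends — Apr 19, Apr 20, Apr 21, Apr 22, …, May 5, May 6, May 7 — lands on Friday, May 7, 2027.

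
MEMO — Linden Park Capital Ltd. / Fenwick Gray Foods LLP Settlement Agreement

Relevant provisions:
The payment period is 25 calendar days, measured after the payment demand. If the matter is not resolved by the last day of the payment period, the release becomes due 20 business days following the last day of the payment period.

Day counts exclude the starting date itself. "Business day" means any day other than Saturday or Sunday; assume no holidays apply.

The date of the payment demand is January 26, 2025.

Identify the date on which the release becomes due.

The last day of the payment period: January 26, 2025 + 25 days = February 20, 2025.
The date on which the release becomes due: 20 business days after Thursday, February 20, 2025, skipping weekends — Feb 21, Feb 24, Feb 25, Feb 26, …, Mar 18, Mar 19, Mar 20 — lands on Thursday, March 20, 2025.

March 20, 2025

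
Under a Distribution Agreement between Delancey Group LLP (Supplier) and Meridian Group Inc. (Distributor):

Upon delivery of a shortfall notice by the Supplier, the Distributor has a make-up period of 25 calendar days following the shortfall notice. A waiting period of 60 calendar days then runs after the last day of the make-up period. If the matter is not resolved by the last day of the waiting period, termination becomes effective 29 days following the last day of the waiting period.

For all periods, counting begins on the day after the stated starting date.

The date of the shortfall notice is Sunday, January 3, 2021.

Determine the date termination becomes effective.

April 27, 2021

The last day of the make-up period: 25 calendar days after January 3, 2021 is January 28, 2021.
The last day of the waiting period: January 28, 2021 + 60 days = March 29, 2021.
The date termination becomes effective: March 29, 2021 + 29 days = April 27, 2021.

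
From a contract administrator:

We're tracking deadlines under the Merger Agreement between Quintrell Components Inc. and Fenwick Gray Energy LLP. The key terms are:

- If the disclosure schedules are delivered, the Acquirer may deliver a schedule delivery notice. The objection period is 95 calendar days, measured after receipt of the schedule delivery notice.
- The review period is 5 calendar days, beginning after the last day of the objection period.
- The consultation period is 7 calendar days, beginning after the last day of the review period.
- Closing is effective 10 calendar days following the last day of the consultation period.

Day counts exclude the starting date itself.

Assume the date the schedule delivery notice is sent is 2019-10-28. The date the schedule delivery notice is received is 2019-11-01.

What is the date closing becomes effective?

Adding 95 calendar days to 2019-11-01 gives 2020-02-04, which is the last day of the objection period.
The last day of the review period: 2020-02-04 + 5 days = 2020-02-09.
The last day of the consultation period: 7 calendar days after 2020-02-09 is 2020-02-16.
The date closing becomes effective: 2020-02-16 + 10 days = 2020-02-26.

2020-02-26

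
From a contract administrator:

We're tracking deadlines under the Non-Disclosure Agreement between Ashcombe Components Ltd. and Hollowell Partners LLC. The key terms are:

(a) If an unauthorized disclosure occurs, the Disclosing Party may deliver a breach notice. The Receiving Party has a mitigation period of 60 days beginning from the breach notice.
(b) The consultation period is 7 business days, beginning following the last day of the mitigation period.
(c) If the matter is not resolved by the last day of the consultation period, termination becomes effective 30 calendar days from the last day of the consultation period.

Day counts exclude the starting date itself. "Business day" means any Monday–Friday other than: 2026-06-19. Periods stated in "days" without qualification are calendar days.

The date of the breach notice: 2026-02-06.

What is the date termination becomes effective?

The last day of the mitigation period: 60 calendar days after 2026-02-06 is 2026-04-07.
The last day of the consultation period: 7 business days after Tuesday, 2026-04-07, skipping weekends — Apr 8, Apr 9, Apr 10, Apr 13, Apr 14, Apr 15, Apr 16 — lands on Thursday, 2026-04-16.
The date termination becomes effective: 30 calendar days after 2026-04-16 is 2026-05-16.

2026-05-16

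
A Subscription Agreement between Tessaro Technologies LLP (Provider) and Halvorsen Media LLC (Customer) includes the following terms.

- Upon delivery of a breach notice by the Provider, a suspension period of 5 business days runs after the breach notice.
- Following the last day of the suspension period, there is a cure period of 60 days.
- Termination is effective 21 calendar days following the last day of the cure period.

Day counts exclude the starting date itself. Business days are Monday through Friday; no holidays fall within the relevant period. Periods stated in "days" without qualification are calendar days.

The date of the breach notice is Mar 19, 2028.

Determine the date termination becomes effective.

From Sunday, Mar 19, 2028, 5 business days (Mar 20, Mar 21, Mar 22, Mar 23, Mar 24, skipping weekends) brings us to Friday, Mar 24, 2028, which is the last day of the suspension period.
The last day of the cure period: 60 calendar days after Mar 24, 2028 is May 23, 2028.
The date termination becomes effective: May 23, 2028 + 21 days = Jun 13, 2028.

Jun 13, 2028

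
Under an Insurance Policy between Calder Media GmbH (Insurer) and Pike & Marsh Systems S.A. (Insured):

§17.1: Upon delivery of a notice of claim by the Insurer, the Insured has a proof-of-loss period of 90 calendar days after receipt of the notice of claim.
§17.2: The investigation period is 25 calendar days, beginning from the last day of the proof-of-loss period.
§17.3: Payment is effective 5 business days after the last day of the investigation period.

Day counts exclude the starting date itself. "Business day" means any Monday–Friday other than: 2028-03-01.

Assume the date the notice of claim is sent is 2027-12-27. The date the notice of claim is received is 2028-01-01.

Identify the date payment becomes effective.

Adding 90 calendar days to 2028-01-01 gives 2028-03-31, which is the last day of the proof-of-loss period.
The last day of the investigation period: 25 calendar days after 2028-03-31 is 2028-04-25.
The date payment becomes effective: 5 business days after Tuesday, 2028-04-25, skipping weekends — Apr 26, Apr 27, Apr 28, May 1, May 2 — lands on Tuesday, 2028-05-02.

2028-05-02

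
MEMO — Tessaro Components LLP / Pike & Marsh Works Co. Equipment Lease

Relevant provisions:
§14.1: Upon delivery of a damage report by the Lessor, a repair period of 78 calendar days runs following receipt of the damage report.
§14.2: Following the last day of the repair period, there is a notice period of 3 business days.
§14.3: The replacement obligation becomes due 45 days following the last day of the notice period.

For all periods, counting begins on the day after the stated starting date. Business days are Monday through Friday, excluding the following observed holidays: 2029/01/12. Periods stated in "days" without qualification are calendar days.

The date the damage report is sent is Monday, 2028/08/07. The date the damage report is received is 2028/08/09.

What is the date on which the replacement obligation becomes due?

2028/12/15

The last day of the repair period: 2028/08/09 + 78 days = 2028/10/26.
The last day of the notice period: counting 3 business days from Thursday, 2028/10/26 (Oct 27, Oct 30, Oct 31, skipping weekends) reaches Tuesday, 2028/10/31.
The date on which the replacement obligation becomes due: 45 calendar days after 2028/10/31 is 2028/12/15.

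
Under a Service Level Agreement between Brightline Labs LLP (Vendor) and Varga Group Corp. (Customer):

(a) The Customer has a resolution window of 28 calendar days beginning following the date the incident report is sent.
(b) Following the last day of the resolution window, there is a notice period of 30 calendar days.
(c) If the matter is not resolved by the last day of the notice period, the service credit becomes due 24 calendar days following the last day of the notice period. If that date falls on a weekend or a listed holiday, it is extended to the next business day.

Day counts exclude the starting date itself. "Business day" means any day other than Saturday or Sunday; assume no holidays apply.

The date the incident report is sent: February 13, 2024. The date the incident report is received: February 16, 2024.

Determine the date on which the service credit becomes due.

May 6, 2024

The last day of the resolution window: 28 calendar days after February 13, 2024 is March 12, 2024.
The last day of the notice period: 30 calendar days after March 12, 2024 is April 11, 2024.
Adding 24 calendar days to April 11, 2024 gives May 5, 2024, which is the date on which the service credit becomes due. That falls on a Sunday, so it rolls to the next business day, Monday, May 6, 2024.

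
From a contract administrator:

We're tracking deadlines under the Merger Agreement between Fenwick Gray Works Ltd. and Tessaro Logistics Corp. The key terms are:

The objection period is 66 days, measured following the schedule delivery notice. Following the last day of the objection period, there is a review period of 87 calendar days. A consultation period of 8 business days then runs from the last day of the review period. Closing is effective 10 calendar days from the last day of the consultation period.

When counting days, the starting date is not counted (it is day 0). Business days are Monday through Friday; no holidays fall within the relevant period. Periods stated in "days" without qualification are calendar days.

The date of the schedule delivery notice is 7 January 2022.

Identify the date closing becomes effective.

1 July 2022

Adding 66 calendar days to 7 January 2022 gives 14 March 2022, which is the last day of the objection period.
Adding 87 calendar days to 14 March 2022 gives 9 June 2022, which is the last day of the review period.
The last day of the consultation period: counting 8 business days from Thursday, 9 June 2022 (Jun 10, Jun 13, Jun 14, Jun 15, Jun 16, Jun 17, Jun 20, Jun 21, skipping weekends) reaches Tuesday, 21 June 2022.
Adding 10 calendar days to 21 June 2022 gives 1 July 2022, which is the date closing becomes effective.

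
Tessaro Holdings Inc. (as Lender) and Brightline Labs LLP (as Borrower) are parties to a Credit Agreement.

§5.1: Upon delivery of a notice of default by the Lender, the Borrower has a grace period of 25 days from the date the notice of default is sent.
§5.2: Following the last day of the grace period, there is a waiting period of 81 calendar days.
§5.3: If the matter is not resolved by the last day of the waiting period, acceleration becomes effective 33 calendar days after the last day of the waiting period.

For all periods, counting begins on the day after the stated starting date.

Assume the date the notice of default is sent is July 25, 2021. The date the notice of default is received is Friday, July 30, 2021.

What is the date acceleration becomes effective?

December 11, 2021

The last day of the grace period: 25 calendar days after July 25, 2021 is August 19, 2021.
Adding 81 calendar days to August 19, 2021 gives November 8, 2021, which is the last day of the waiting period.
Adding 33 calendar days to November 8, 2021 gives December 11, 2021, which is the date acceleration becomes effective.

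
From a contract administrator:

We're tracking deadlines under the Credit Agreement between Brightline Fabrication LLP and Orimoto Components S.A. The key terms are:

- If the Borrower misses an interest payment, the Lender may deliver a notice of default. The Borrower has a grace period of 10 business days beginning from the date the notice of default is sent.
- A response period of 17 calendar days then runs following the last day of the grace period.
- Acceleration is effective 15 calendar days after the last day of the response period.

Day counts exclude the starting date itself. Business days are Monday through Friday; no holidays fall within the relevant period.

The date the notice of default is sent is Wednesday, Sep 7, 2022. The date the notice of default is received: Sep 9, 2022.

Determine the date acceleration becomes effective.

Oct 23, 2022

The last day of the grace period: 10 business days after Wednesday, Sep 7, 2022, skipping weekends — Sep 8, Sep 9, Sep 12, Sep 13, Sep 14, Sep 15, Sep 16, Sep 19, Sep 20, Sep 21 — lands on Wednesday, Sep 21, 2022.
The last day of the response period: Sep 21, 2022 + 17 days = Oct 8, 2022.
The date acceleration becomes effective: Oct 8, 2022 + 15 days = Oct 23, 2022.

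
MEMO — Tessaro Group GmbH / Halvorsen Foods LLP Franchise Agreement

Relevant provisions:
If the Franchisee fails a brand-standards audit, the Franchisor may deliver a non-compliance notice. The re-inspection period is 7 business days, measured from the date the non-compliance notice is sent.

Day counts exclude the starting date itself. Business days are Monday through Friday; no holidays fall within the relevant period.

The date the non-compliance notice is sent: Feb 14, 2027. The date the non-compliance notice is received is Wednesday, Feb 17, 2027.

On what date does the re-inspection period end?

Feb 23, 2027

The last day of the re-inspection period: 7 business days after Sunday, Feb 14, 2027, skipping weekends — Feb 15, Feb 16, Feb 17, Feb 18, Feb 19, Feb 22, Feb 23 — lands on Tuesday, Feb 23, 2027.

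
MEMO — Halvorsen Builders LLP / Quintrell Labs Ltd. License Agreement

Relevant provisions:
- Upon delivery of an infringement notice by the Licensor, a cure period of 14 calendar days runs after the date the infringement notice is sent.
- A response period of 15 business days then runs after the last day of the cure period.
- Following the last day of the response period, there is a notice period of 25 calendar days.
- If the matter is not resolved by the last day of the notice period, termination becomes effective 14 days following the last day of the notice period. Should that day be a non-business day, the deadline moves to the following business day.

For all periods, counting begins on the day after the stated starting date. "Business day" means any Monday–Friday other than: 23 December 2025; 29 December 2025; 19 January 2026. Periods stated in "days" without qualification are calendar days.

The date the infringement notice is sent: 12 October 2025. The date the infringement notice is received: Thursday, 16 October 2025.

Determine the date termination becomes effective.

24 December 2025

Adding 14 calendar days to 12 October 2025 gives 26 October 2025, which is the last day of the cure period.
The last day of the response period: counting 15 business days from Sunday, 26 October 2025 (Oct 27, Oct 28, Oct 29, Oct 30, …, Nov 12, Nov 13, Nov 14, skipping weekends) reaches Friday, 14 November 2025.
The last day of the notice period: 14 November 2025 + 25 days = 9 December 2025.
The date termination becomes effective: 14 calendar days after 9 December 2025 is 23 December 2025. That falls on Tuesday, a listed holiday, so it rolls to the next business day, Wednesday, 24 December 2025.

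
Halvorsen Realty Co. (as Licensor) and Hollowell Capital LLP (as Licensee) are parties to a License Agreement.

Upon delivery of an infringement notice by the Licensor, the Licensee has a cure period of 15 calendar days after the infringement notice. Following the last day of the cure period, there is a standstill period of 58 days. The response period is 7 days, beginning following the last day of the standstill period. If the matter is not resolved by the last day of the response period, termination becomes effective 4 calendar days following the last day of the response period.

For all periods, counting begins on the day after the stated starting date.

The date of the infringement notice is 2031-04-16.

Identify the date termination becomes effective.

2031-07-09

The last day of the cure period: 15 calendar days after 2031-04-16 is 2031-05-01.
Adding 58 calendar days to 2031-05-01 gives 2031-06-28, which is the last day of the standstill period.
Adding 7 calendar days to 2031-06-28 gives 2031-07-05, which is the last day of the response period.
Adding 4 calendar days to 2031-07-05 gives 2031-07-09, which is the date termination becomes effective.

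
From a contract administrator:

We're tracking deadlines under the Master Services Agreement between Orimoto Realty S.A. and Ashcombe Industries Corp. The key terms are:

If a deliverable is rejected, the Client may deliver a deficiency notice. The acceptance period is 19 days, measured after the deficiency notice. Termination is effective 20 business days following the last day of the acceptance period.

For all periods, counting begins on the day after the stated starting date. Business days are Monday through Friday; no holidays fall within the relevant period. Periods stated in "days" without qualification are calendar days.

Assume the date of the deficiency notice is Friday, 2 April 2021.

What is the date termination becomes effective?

The last day of the acceptance period: 2 April 2021 + 19 days = 21 April 2021.
The date termination becomes effective: 20 business days after Wednesday, 21 April 2021, skipping weekends — Apr 22, Apr 23, Apr 26, Apr 27, …, May 17, May 18, May 19 — lands on Wednesday, 19 May 2021.

19 May 2021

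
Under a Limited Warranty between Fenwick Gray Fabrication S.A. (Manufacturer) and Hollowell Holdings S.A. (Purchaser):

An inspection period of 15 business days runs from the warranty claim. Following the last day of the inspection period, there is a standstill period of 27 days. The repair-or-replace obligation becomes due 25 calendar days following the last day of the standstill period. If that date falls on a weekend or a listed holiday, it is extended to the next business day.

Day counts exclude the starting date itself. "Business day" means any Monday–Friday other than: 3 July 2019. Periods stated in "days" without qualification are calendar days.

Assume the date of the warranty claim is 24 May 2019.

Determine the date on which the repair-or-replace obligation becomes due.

The last day of the inspection period: 15 business days after Friday, 24 May 2019, skipping weekends — May 27, May 28, May 29, May 30, …, Jun 12, Jun 13, Jun 14 — lands on Friday, 14 June 2019.
Adding 27 calendar days to 14 June 2019 gives 11 July 2019, which is the last day of the standstill period.
The date on which the repair-or-replace obligation becomes due: 11 July 2019 + 25 days = 5 August 2019. 5 August 2019 is a Monday and is not a listed holiday, so no roll-forward applies.

5 August 2019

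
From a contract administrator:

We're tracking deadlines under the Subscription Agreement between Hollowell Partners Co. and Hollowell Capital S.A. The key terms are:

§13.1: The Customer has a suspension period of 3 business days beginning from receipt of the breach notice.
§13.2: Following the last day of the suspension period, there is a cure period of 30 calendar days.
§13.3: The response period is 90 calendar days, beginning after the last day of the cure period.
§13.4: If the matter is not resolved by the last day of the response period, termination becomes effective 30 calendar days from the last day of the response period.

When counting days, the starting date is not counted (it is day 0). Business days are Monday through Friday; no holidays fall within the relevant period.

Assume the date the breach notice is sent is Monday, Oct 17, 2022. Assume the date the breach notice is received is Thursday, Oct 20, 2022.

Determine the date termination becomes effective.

The last day of the suspension period: counting 3 business days from Thursday, Oct 20, 2022 (Oct 21, Oct 24, Oct 25, skipping weekends) reaches Tuesday, Oct 25, 2022.
The last day of the cure period: Oct 25, 2022 + 30 days = Nov 24, 2022.
The last day of the response period: 90 calendar days after Nov 24, 2022 is Feb 22, 2023.
The date termination becomes effective: Feb 22, 2023 + 30 days = Mar 24, 2023.

Mar 24, 2023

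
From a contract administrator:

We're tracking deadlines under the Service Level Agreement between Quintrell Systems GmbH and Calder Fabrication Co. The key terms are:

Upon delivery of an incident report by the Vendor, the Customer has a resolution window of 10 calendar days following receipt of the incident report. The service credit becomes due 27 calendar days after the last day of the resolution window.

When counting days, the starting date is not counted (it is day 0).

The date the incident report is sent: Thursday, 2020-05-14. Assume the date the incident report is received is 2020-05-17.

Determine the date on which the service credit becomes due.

The last day of the resolution window: 10 calendar days after 2020-05-17 is 2020-05-27.
Adding 27 calendar days to 2020-05-27 gives 2020-06-23, which is the date on which the service credit becomes due.

2020-06-23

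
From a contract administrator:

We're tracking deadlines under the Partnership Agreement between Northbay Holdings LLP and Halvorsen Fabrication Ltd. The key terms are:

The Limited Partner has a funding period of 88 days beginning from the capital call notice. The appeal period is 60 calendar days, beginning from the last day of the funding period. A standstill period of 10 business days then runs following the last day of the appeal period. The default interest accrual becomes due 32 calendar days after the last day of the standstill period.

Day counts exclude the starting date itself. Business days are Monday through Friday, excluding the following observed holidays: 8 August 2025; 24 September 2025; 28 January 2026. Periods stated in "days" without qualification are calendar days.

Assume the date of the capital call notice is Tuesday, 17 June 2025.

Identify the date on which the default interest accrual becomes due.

28 December 2025

Adding 88 calendar days to 17 June 2025 gives 13 September 2025, which is the last day of the funding period.
The last day of the appeal period: 13 September 2025 + 60 days = 12 November 2025.
The last day of the standstill period: 10 business days after Wednesday, 12 November 2025, skipping weekends — Nov 13, Nov 14, Nov 17, Nov 18, Nov 19, Nov 20, Nov 21, Nov 24, Nov 25, Nov 26 — lands on Wednesday, 26 November 2025.
Adding 32 calendar days to 26 November 2025 gives 28 December 2025, which is the date on which the default interest accrual becomes due.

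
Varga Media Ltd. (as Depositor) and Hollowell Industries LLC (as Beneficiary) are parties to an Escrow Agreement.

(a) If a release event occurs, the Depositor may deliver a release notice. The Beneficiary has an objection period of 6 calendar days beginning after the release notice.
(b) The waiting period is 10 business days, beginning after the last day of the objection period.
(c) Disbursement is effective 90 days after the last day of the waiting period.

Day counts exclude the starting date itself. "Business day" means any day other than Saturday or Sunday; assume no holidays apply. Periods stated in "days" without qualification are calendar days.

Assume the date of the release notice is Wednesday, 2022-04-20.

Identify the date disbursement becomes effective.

Adding 6 calendar days to 2022-04-20 gives 2022-04-26, which is the last day of the objection period.
The last day of the waiting period: counting 10 business days from Tuesday, 2022-04-26 (Apr 27, Apr 28, Apr 29, May 2, May 3, May 4, May 5, May 6, May 9, May 10, skipping weekends) reaches Tuesday, 2022-05-10.
The date disbursement becomes effective: 90 calendar days after 2022-05-10 is 2022-08-08.

2022-08-08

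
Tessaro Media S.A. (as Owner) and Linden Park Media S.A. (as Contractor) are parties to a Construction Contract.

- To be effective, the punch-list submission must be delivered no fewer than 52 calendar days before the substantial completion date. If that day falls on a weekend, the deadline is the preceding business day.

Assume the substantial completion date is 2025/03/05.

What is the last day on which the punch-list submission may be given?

2025/01/10

Counting back 52 calendar days from 2025/03/05 gives 2025/01/12. That is a Sunday, so the deadline moves back to Friday, 2025/01/10.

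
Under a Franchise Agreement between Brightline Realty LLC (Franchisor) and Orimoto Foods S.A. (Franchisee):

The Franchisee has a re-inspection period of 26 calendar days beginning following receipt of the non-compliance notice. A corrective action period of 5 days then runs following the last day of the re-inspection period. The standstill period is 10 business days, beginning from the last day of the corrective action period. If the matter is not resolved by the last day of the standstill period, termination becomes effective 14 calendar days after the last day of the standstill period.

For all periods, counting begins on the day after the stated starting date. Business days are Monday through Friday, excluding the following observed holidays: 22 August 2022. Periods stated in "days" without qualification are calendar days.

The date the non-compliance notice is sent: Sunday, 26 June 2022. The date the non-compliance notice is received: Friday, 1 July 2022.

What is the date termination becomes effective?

29 August 2022

The last day of the re-inspection period: 1 July 2022 + 26 days = 27 July 2022.
The last day of the corrective action period: 27 July 2022 + 5 days = 1 August 2022.
The last day of the standstill period: 10 business days after Monday, 1 August 2022, skipping weekends — Aug 2, Aug 3, Aug 4, Aug 5, Aug 8, Aug 9, Aug 10, Aug 11, Aug 12, Aug 15 — lands on Monday, 15 August 2022.
Adding 14 calendar days to 15 August 2022 gives 29 August 2022, which is the date termination becomes effective.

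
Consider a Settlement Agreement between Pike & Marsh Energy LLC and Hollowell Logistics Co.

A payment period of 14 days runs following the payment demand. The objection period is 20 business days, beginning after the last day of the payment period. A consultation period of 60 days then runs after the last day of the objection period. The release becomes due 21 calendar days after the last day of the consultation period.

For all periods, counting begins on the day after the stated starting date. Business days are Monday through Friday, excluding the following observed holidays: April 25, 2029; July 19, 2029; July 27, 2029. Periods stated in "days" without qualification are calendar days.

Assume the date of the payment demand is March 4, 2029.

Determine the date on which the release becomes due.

The last day of the payment period: 14 calendar days after March 4, 2029 is March 18, 2029.
The last day of the objection period: 20 business days after Sunday, March 18, 2029, skipping weekends — Mar 19, Mar 20, Mar 21, Mar 22, …, Apr 11, Apr 12, Apr 13 — lands on Friday, April 13, 2029.
Adding 60 calendar days to April 13, 2029 gives June 12, 2029, which is the last day of the consultation period.
The date on which the release becomes due: June 12, 2029 + 21 days = July 3, 2029.

July 3, 2029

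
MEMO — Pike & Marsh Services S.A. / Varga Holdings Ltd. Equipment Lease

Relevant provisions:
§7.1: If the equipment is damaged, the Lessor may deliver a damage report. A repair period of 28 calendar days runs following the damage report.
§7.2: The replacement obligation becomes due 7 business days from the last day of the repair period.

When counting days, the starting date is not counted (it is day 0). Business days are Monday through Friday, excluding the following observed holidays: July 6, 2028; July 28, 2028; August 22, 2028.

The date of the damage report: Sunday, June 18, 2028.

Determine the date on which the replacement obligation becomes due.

The last day of the repair period: 28 calendar days after June 18, 2028 is July 16, 2028.
From Sunday, July 16, 2028, 7 business days (Jul 17, Jul 18, Jul 19, Jul 20, Jul 21, Jul 24, Jul 25, skipping weekends) brings us to Tuesday, July 25, 2028, which is the date on which the replacement obligation becomes due.

July 25, 2028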